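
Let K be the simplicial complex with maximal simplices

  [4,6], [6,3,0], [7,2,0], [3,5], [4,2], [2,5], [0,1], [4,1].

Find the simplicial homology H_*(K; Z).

Take the total order 0 < 1 < 2 < 3 < 4 < 5 < 6 < 7 on the vertex set. Then K (dimension 2) consists of the simplices:

  0-simplices (8): [0], [1], [2], [3], [4], [5], [6], [7]
  1-simplices (12): [0,1], [0,2], [0,3], [0,6], [0,7], [1,4], [2,4], [2,5], [2,7], [3,5], [3,6], [4,6]
  2-simplices (2): [0,2,7], [0,3,6]

so the chain groups are C_0 ≅ Z^8, C_1 ≅ Z^12, C_2 ≅ Z^2.

The boundary map ∂_1: C_1 → C_0 maps an edge to its endpoints' difference, ∂[p,q] = q − p.
As a 8×12 matrix over Z this has rank 7, with invariant factors (1,1,1,1,1,1,1).

Boundary ∂_2: C_2 → C_1 acts by ∂[p,q,r] = [q,r] − [p,r] + [p,q]. For instance
  ∂[0,3,6] = [3,6] − [0,6] + [0,3],
  ∂[0,2,7] = [2,7] − [0,7] + [0,2].
As a 12×2 matrix over Z this has rank 2, with invariant factors (1,1).

Now H_k = ker ∂_k / im ∂_{k+1}, so:

  H_0: rank C_0 − rank ∂_1 = 8 − 7 = 1, and the invariant factors of ∂_1 are all 1, so H_0 ≅ Z.
  H_1: rank ker ∂_1 − rank ∂_2 = (12 − 7) − 2 = 3, and the invariant factors of ∂_2 are all 1, so H_1 ≅ Z^3.
  H_2: rank ker ∂_2 − rank ∂_3 = (2 − 2) − 0 = 0, and there is no ∂_3, so H_2 ≅ 0.

H_0 = Z,  H_1 = Z^3,  H_2 = 0.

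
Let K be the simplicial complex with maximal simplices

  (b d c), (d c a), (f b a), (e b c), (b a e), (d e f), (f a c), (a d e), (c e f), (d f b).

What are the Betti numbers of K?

b_0 = 1, b_1 = 0, b_2 = 0.

Fix the vertex order a < b < c < d < e < f and write every simplex with vertices in increasing order. Then dim K = 2 and the simplices of K are:

  0-simplices (6): a, b, c, d, e, f
  1-simplices (15): ab, ac, ad, ae, af, bc, bd, be, bf, cd, ce, cf, de, df, ef
  2-simplices (10): abe, abf, acd, acf, ade, bcd, bce, bdf, cef, def

Hence C_0 ≅ Z^6, C_1 ≅ Z^15, C_2 ≅ Z^10.

Boundary ∂_1: C_1 → C_0 maps an edge to its endpoints' difference, ∂[p,q] = q − p. For instance
  ∂ae = e − a.
The resulting 6×15 matrix has rank 5, and its Smith normal form has invariant factors (1,1,1,1,1).

∂_2: C_2 → C_1 maps a triangle to the signed sum of its edges. For instance
  ∂acd = cd − ad + ac,
  ∂cef = ef − cf + ce.
The 15×10 boundary matrix has rank 10 and Smith normal form diag(1,1,1,1,1,1,1,1,1,2).

From H_k ≅ ker(∂_k) / im(∂_{k+1}) we obtain:

  H_0: rank C_0 − rank ∂_1 = 6 − 5 = 1, and the invariant factors of ∂_1 are all 1, so H_0 ≅ Z.
  H_1: rank ker ∂_1 − rank ∂_2 = (15 − 5) − 10 = 0, and ∂_2 has invariant factor 2 > 1, so H_1 ≅ Z/2.
  H_2: rank ker ∂_2 − rank ∂_3 = (10 − 10) − 0 = 0, and there is no ∂_3, so H_2 ≅ 0.

Hence the Betti numbers are b_0 = 1, b_1 = 0, b_2 = 0.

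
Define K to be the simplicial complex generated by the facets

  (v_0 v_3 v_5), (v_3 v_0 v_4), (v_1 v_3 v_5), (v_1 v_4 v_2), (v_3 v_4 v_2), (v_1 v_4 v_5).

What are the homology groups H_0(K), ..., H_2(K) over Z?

K has 6 vertices, 12 edges, 6 triangles.
rank ∂_0 = 0, rank ∂_1 = 5 ⇒ b_0 = 6 − 0 − 5 = 1; all invariant factors of ∂_1 are 1 so no torsion. So H_0 ≅ Z.
rank ∂_1 = 5, rank ∂_2 = 6 ⇒ b_1 = 12 − 5 − 6 = 1; all invariant factors of ∂_2 are 1 so no torsion. So H_1 ≅ Z.
rank ∂_2 = 6, rank ∂_3 = 0 ⇒ b_2 = 6 − 6 − 0 = 0. So H_2 ≅ 0.

H_0 = Z,  H_1 = Z,  H_2 = 0.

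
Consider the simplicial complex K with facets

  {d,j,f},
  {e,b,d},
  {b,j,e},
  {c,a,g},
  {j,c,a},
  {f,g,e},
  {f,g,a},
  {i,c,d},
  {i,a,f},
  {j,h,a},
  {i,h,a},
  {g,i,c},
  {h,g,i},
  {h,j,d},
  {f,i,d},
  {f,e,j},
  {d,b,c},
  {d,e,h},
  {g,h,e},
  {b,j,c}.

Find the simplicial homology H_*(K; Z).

H_0 = Z,  H_1 = Z ⊕ Z_2,  H_2 = 0.

K has 10 vertices, 30 edges, 20 triangles.
rank ∂_0 = 0, rank ∂_1 = 9 ⇒ b_0 = 10 − 0 − 9 = 1; all invariant factors of ∂_1 are 1 so no torsion. So H_0 = Z.
rank ∂_1 = 9, rank ∂_2 = 20 ⇒ b_1 = 30 − 9 − 20 = 1; ∂_2 has invariant factor(s) [2] giving torsion. So H_1 = Z ⊕ Z_2.
rank ∂_2 = 20, rank ∂_3 = 0 ⇒ b_2 = 20 − 20 − 0 = 0. So H_2 = 0.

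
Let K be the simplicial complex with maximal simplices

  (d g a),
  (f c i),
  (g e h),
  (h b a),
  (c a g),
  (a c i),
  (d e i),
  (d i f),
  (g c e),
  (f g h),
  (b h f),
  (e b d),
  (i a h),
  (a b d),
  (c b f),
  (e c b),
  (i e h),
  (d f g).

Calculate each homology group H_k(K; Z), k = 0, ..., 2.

H_0 = Z,  H_1 = Z^2,  H_2 = Z.

K has 9 vertices, 27 edges, 18 triangles.
rank ∂_0 = 0, rank ∂_1 = 8 ⇒ b_0 = 9 − 0 − 8 = 1; all invariant factors of ∂_1 are 1 so no torsion. So H_0 ≅ Z.
rank ∂_1 = 8, rank ∂_2 = 17 ⇒ b_1 = 27 − 8 − 17 = 2; all invariant factors of ∂_2 are 1 so no torsion. So H_1 ≅ Z^2.
rank ∂_2 = 17, rank ∂_3 = 0 ⇒ b_2 = 18 − 17 − 0 = 1. So H_2 ≅ Z.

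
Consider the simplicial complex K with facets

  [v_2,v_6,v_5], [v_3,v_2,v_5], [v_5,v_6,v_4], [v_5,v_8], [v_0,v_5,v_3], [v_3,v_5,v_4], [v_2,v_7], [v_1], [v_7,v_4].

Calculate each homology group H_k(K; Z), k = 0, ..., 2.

Order the vertices as v_0 < v_1 < v_2 < v_3 < v_4 < v_5 < v_6 < v_7 < v_8. Listing each simplex with vertices in this order, K has dimension 2 with simplices:

  0-simplices (9): [v_0], [v_1], [v_2], [v_3], [v_4], [v_5], [v_6], [v_7], [v_8]
  1-simplices (13): [v_0,v_3], [v_0,v_5], [v_2,v_3], [v_2,v_5], [v_2,v_6], [v_2,v_7], [v_3,v_4], [v_3,v_5], [v_4,v_5], [v_4,v_6], [v_4,v_7], [v_5,v_6], [v_5,v_8]
  2-simplices (5): [v_0,v_3,v_5], [v_2,v_3,v_5], [v_2,v_5,v_6], [v_3,v_4,v_5], [v_4,v_5,v_6]

so the chain groups are C_0 ≅ Z^9, C_1 ≅ Z^13, C_2 ≅ Z^5.

∂_1: C_1 → C_0 sends each edge [p,q] (with p < q) to q − p. For instance
  ∂[v_0,v_5] = [v_5] − [v_0].
As a 9×13 matrix over Z this has rank 7, with invariant factors (1,1,1,1,1,1,1).

Boundary ∂_2: C_2 → C_1 sends each 2-simplex [p,q,r] to [q,r] − [p,r] + [p,q]. For instance
  ∂[v_0,v_3,v_5] = [v_3,v_5] − [v_0,v_5] + [v_0,v_3],
  ∂[v_4,v_5,v_6] = [v_5,v_6] − [v_4,v_6] + [v_4,v_5].
As a 13×5 matrix over Z this has rank 5, with invariant factors (1,1,1,1,1).

Now H_k = ker ∂_k / im ∂_{k+1}, so:

  H_0: rank C_0 − rank ∂_1 = 9 − 7 = 2, and the invariant factors of ∂_1 are all 1, so H_0 ≅ Z^2.
  H_1: rank ker ∂_1 − rank ∂_2 = (13 − 7) − 5 = 1, and the invariant factors of ∂_2 are all 1, so H_1 ≅ Z.
  H_2: rank ker ∂_2 − rank ∂_3 = (5 − 5) − 0 = 0, and there is no ∂_3, so H_2 ≅ 0.

As a check, the Euler characteristic is 9 − 13 + 5 = 1, which agrees with 2 − 1 + 0 = 1.

H_0 = Z^2,  H_1 = Z,  H_2 = 0.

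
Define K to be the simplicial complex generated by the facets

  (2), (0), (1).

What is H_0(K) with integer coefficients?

We work with the vertex ordering 0 < 1 < 2. The simplices of K, each written with vertices in increasing order, are:

  0-simplices (3): [0], [1], [2]

so the chain groups are C_0 ≅ Z^3.

Reading off H_k = ker ∂_k / im ∂_{k+1}:

  H_0: rank C_0 − rank ∂_1 = 3 − 0 = 3, and there is no ∂_1, so H_0 = Z^3.

H_0 = Z^3.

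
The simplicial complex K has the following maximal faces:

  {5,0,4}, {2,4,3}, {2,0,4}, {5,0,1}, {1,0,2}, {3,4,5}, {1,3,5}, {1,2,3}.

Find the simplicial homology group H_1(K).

Order the vertices as 0 < 1 < 2 < 3 < 4 < 5. Listing each simplex with vertices in this order, K has dimension 2 with simplices:

  0-simplices (6): [0], [1], [2], [3], [4], [5]
  1-simplices (12): [0,1], [0,2], [0,4], [0,5], [1,2], [1,3], [1,5], [2,3], [2,4], [3,4], [3,5], [4,5]
  2-simplices (8): [0,1,2], [0,1,5], [0,2,4], [0,4,5], [1,2,3], [1,3,5], [2,3,4], [3,4,5]

giving chain groups C_0 ≅ Z^6, C_1 ≅ Z^12, C_2 ≅ Z^8.

∂_1: C_1 → C_0 is given by ∂[p,q] = [q] − [p].
The 6×12 boundary matrix has rank 5 and Smith normal form diag(1,1,1,1,1).

Boundary ∂_2: C_2 → C_1 maps a triangle to the signed sum of its edges. For instance
  ∂[1,2,3] = [2,3] − [1,3] + [1,2],
  ∂[0,1,5] = [1,5] − [0,5] + [0,1].
As a 12×8 matrix over Z this has rank 7, with invariant factors (1,1,1,1,1,1,1).

Now H_k = ker ∂_k / im ∂_{k+1}, so:

  H_1: rank ker ∂_1 − rank ∂_2 = (12 − 5) − 7 = 0, and the invariant factors of ∂_2 are all 1, so H_1 = 0.

(K is a triangulation of the 2-sphere S^2.)

H_1 = 0.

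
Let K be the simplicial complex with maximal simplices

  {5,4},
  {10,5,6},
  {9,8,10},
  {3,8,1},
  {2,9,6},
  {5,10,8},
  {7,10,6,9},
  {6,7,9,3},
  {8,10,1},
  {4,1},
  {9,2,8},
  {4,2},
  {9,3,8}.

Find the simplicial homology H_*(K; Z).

H_0 = Z,  H_1 = Z^2,  H_2 = 0,  H_3 = 0.

We work with the vertex ordering 1 < 2 < 3 < 4 < 5 < 6 < 7 < 8 < 9 < 10. The simplices of K, each written with vertices in increasing order, are:

  0-simplices (10): [1], [2], [3], [4], [5], [6], [7], [8], [9], [10]
  1-simplices (24): (24 of them)
  2-simplices (15): [1,3,8], [1,8,10], [2,6,9], [2,8,9], [3,6,7], [3,6,9], [3,7,9], [3,8,9], [5,6,10], [5,8,10], [6,7,9], [6,7,10], [6,9,10], [7,9,10], [8,9,10]
  3-simplices (2): [3,6,7,9], [6,7,9,10]

so the chain groups are C_0 ≅ Z^10, C_1 ≅ Z^24, C_2 ≅ Z^15, C_3 ≅ Z^2.

Boundary ∂_1: C_1 → C_0 maps an edge to its endpoints' difference, ∂[p,q] = q − p.
This gives a 10×24 integer matrix of rank 9; reducing to Smith normal form yields diagonal entries (1,1,1,1,1,1,1,1,1).

Boundary ∂_2: C_2 → C_1 maps a triangle to the signed sum of its edges. For instance
  ∂[6,7,9] = [7,9] − [6,9] + [6,7],
  ∂[3,7,9] = [7,9] − [3,9] + [3,7].
The 24×15 boundary matrix has rank 13 and Smith normal form diag(1,1,1,1,1,1,1,1,1,1,1,1,1).

∂_3: C_3 → C_2 sends each 3-simplex σ to the alternating sum Σ_i (−1)^i (σ with its i-th vertex removed). For instance
  ∂[3,6,7,9] = [6,7,9] − [3,7,9] + [3,6,9] − [3,6,7],
  ∂[6,7,9,10] = [7,9,10] − [6,9,10] + [6,7,10] − [6,7,9].
The resulting 15×2 matrix has rank 2, and its Smith normal form has invariant factors (1,1).

Now H_k = ker ∂_k / im ∂_{k+1}, so:

  H_0: rank C_0 − rank ∂_1 = 10 − 9 = 1, and the invariant factors of ∂_1 are all 1, so H_0 = Z.
  H_1: rank ker ∂_1 − rank ∂_2 = (24 − 9) − 13 = 2, and the invariant factors of ∂_2 are all 1, so H_1 = Z^2.
  H_2: rank ker ∂_2 − rank ∂_3 = (15 − 13) − 2 = 0, and the invariant factors of ∂_3 are all 1, so H_2 = 0.
  H_3: rank ker ∂_3 − rank ∂_4 = (2 − 2) − 0 = 0, and there is no ∂_4, so H_3 = 0.

As a check, the Euler characteristic is 10 − 24 + 15 − 2 = -1, which agrees with 1 − 2 + 0 − 0 = -1.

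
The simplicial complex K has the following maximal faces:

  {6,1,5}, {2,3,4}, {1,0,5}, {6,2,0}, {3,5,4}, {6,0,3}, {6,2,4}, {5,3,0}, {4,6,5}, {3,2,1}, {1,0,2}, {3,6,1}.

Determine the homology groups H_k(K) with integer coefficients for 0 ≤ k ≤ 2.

Fix the vertex order 0 < 1 < 2 < 3 < 4 < 5 < 6 and write every simplex with vertices in increasing order. Then dim K = 2 and the simplices of K are:

  0-simplices (7): [0], [1], [2], [3], [4], [5], [6]
  1-simplices (18): [0,1], [0,2], [0,3], [0,5], [0,6], [1,2], [1,3], [1,5], [1,6], [2,3], [2,4], [2,6], [3,4], [3,5], [3,6], [4,5], [4,6], [5,6]
  2-simplices (12): [0,1,2], [0,1,5], [0,2,6], [0,3,5], [0,3,6], [1,2,3], [1,3,6], [1,5,6], [2,3,4], [2,4,6], [3,4,5], [4,5,6]

Hence C_0 ≅ Z^7, C_1 ≅ Z^18, C_2 ≅ Z^12.

Boundary ∂_1: C_1 → C_0 is given by ∂[p,q] = [q] − [p]. For instance
  ∂[0,1] = [1] − [0].
The 7×18 boundary matrix has rank 6 and Smith normal form diag(1,1,1,1,1,1).

∂_2: C_2 → C_1 acts by ∂[p,q,r] = [q,r] − [p,r] + [p,q]. For instance
  ∂[0,2,6] = [2,6] − [0,6] + [0,2],
  ∂[2,4,6] = [4,6] − [2,6] + [2,4].
As a 18×12 matrix over Z this has rank 12, with invariant factors (1,1,1,1,1,1,1,1,1,1,1,2).

Computing H_k = (kernel of ∂_k) / (image of ∂_{k+1}):

  H_0: rank C_0 − rank ∂_1 = 7 − 6 = 1, and the invariant factors of ∂_1 are all 1, so H_0 = Z.
  H_1: rank ker ∂_1 − rank ∂_2 = (18 − 6) − 12 = 0, and ∂_2 has invariant factor 2 > 1, so H_1 = Z/2.
  H_2: rank ker ∂_2 − rank ∂_3 = (12 − 12) − 0 = 0, and there is no ∂_3, so H_2 = 0.

As a check, the Euler characteristic is 7 − 18 + 12 = 1, which agrees with 1 − 0 + 0 = 1.
(K is a triangulation of the real projective plane RP^2.)

H_0 ≅ Z,  H_1 ≅ Z/2,  H_2 = 0.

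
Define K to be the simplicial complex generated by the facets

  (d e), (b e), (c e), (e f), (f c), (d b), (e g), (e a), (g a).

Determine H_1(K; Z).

H_1 = Z^3.

Order the vertices as a < b < c < d < e < f < g. Listing each simplex with vertices in this order, K has dimension 1 with simplices:

  0-simplices (7): a, b, c, d, e, f, g
  1-simplices (9): ae, ag, bd, be, ce, cf, de, ef, eg

Hence C_0 ≅ Z^7, C_1 ≅ Z^9.

∂_1: C_1 → C_0 is given by ∂[p,q] = [q] − [p]. For instance
  ∂ce = e − c.
As a 7×9 matrix over Z this has rank 6, with invariant factors (1,1,1,1,1,1).

Reading off H_k = ker ∂_k / im ∂_{k+1}:

  H_1: rank ker ∂_1 − rank ∂_2 = (9 − 6) − 0 = 3, and there is no ∂_2, so H_1 = Z^3.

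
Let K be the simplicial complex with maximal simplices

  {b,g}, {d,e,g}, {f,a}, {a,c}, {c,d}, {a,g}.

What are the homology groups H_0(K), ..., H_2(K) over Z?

H_0 = Z,  H_1 = Z,  H_2 = 0.

Fix the vertex order a < b < c < d < e < f < g and write every simplex with vertices in increasing order. Then dim K = 2 and the simplices of K are:

  0-simplices (7): a, b, c, d, e, f, g
  1-simplices (8): ac, af, ag, bg, cd, de, dg, eg
  2-simplices (1): deg

Hence C_0 ≅ Z^7, C_1 ≅ Z^8, C_2 ≅ Z^1.

Boundary ∂_1: C_1 → C_0 maps an edge to its endpoints' difference, ∂[p,q] = q − p.
As a 7×8 matrix over Z this has rank 6, with invariant factors (1,1,1,1,1,1).

The boundary map ∂_2: C_2 → C_1 maps a triangle to the signed sum of its edges. For instance
  ∂deg = eg − dg + de.
The 8×1 boundary matrix has rank 1 and Smith normal form diag(1).

Now H_k = ker ∂_k / im ∂_{k+1}, so:

  H_0: rank C_0 − rank ∂_1 = 7 − 6 = 1, and the invariant factors of ∂_1 are all 1, so H_0 ≅ Z.
  H_1: rank ker ∂_1 − rank ∂_2 = (8 − 6) − 1 = 1, and the invariant factors of ∂_2 are all 1, so H_1 ≅ Z.
  H_2: rank ker ∂_2 − rank ∂_3 = (1 − 1) − 0 = 0, and there is no ∂_3, so H_2 ≅ 0.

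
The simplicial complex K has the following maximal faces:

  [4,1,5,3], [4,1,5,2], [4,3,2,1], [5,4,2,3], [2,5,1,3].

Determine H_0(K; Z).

K has 5 vertices, 10 edges, 10 triangles, 5 3-simplices.
rank ∂_0 = 0, rank ∂_1 = 4 ⇒ b_0 = 5 − 0 − 4 = 1; all invariant factors of ∂_1 are 1 so no torsion. So H_0 = Z.

H_0 ≅ Z.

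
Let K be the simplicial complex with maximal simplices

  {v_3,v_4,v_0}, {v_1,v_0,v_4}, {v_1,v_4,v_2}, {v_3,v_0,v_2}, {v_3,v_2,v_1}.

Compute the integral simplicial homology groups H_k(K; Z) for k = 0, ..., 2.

H_0 ≅ Z,  H_1 ≅ Z,  H_2 = 0.

Take the total order v_0 < v_1 < v_2 < v_3 < v_4 on the vertex set. Then K (dimension 2) consists of the simplices:

  0-simplices (5): [v_0], [v_1], [v_2], [v_3], [v_4]
  1-simplices (10): [v_0,v_1], [v_0,v_2], [v_0,v_3], [v_0,v_4], [v_1,v_2], [v_1,v_3], [v_1,v_4], [v_2,v_3], [v_2,v_4], [v_3,v_4]
  2-simplices (5): [v_0,v_1,v_4], [v_0,v_2,v_3], [v_0,v_3,v_4], [v_1,v_2,v_3], [v_1,v_2,v_4]

so the chain groups are C_0 ≅ Z^5, C_1 ≅ Z^10, C_2 ≅ Z^5.

Boundary ∂_1: C_1 → C_0 maps an edge to its endpoints' difference, ∂[p,q] = q − p.
As a 5×10 matrix over Z this has rank 4, with invariant factors (1,1,1,1).

The boundary map ∂_2: C_2 → C_1 maps a triangle to the signed sum of its edges. For instance
  ∂[v_0,v_1,v_4] = [v_1,v_4] − [v_0,v_4] + [v_0,v_1],
  ∂[v_1,v_2,v_3] = [v_2,v_3] − [v_1,v_3] + [v_1,v_2].
The 10×5 boundary matrix has rank 5 and Smith normal form diag(1,1,1,1,1).

From H_k ≅ ker(∂_k) / im(∂_{k+1}) we obtain:

  H_0: rank C_0 − rank ∂_1 = 5 − 4 = 1, and the invariant factors of ∂_1 are all 1, so H_0 ≅ Z.
  H_1: rank ker ∂_1 − rank ∂_2 = (10 − 4) − 5 = 1, and the invariant factors of ∂_2 are all 1, so H_1 ≅ Z.
  H_2: rank ker ∂_2 − rank ∂_3 = (5 − 5) − 0 = 0, and there is no ∂_3, so H_2 ≅ 0.

As a check, the Euler characteristic is 5 − 10 + 5 = 0, which agrees with 1 − 1 + 0 = 0.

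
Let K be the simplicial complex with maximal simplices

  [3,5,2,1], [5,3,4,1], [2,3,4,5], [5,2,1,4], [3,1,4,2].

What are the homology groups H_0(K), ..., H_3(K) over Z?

H_0 ≅ Z,  H_1 = 0,  H_2 = 0,  H_3 ≅ Z.

We work with the vertex ordering 1 < 2 < 3 < 4 < 5. The simplices of K, each written with vertices in increasing order, are:

  0-simplices (5): [1], [2], [3], [4], [5]
  1-simplices (10): [1,2], [1,3], [1,4], [1,5], [2,3], [2,4], [2,5], [3,4], [3,5], [4,5]
  2-simplices (10): [1,2,3], [1,2,4], [1,2,5], [1,3,4], [1,3,5], [1,4,5], [2,3,4], [2,3,5], [2,4,5], [3,4,5]
  3-simplices (5): [1,2,3,4], [1,2,3,5], [1,2,4,5], [1,3,4,5], [2,3,4,5]

so the chain groups are C_0 ≅ Z^5, C_1 ≅ Z^10, C_2 ≅ Z^10, C_3 ≅ Z^5.

∂_1: C_1 → C_0 is given by ∂[p,q] = [q] − [p]. For instance
  ∂[1,4] = [4] − [1].
The 5×10 boundary matrix has rank 4 and Smith normal form diag(1,1,1,1).

∂_2: C_2 → C_1 acts by ∂[p,q,r] = [q,r] − [p,r] + [p,q]. For instance
  ∂[1,2,5] = [2,5] − [1,5] + [1,2],
  ∂[1,4,5] = [4,5] − [1,5] + [1,4].
As a 10×10 matrix over Z this has rank 6, with invariant factors (1,1,1,1,1,1).

The boundary map ∂_3: C_3 → C_2 sends each 3-simplex σ to the alternating sum Σ_i (−1)^i (σ with its i-th vertex removed). For instance
  ∂[2,3,4,5] = [3,4,5] − [2,4,5] + [2,3,5] − [2,3,4],
  ∂[1,3,4,5] = [3,4,5] − [1,4,5] + [1,3,5] − [1,3,4].
As a 10×5 matrix over Z this has rank 4, with invariant factors (1,1,1,1).

Reading off H_k = ker ∂_k / im ∂_{k+1}:

  H_0: rank C_0 − rank ∂_1 = 5 − 4 = 1, and the invariant factors of ∂_1 are all 1, so H_0 = Z.
  H_1: rank ker ∂_1 − rank ∂_2 = (10 − 4) − 6 = 0, and the invariant factors of ∂_2 are all 1, so H_1 = 0.
  H_2: rank ker ∂_2 − rank ∂_3 = (10 − 6) − 4 = 0, and the invariant factors of ∂_3 are all 1, so H_2 = 0.
  H_3: rank ker ∂_3 − rank ∂_4 = (5 − 4) − 0 = 1, and there is no ∂_4, so H_3 = Z.

(K is a triangulation of the 3-sphere S^3.)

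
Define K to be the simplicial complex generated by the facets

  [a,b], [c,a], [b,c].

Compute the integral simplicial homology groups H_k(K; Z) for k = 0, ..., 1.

H_0 ≅ Z,  H_1 ≅ Z.

Order the vertices as a < b < c. Listing each simplex with vertices in this order, K has dimension 1 with simplices:

  0-simplices (3): a, b, c
  1-simplices (3): ab, ac, bc

Hence C_0 ≅ Z^3, C_1 ≅ Z^3.

∂_1: C_1 → C_0 is given by ∂[p,q] = [q] − [p]. For instance
  ∂bc = c − b.
This gives a 3×3 integer matrix of rank 2; reducing to Smith normal form yields diagonal entries (1,1).

Computing H_k = (kernel of ∂_k) / (image of ∂_{k+1}):

  H_0: rank C_0 − rank ∂_1 = 3 − 2 = 1, and the invariant factors of ∂_1 are all 1, so H_0 ≅ Z.
  H_1: rank ker ∂_1 − rank ∂_2 = (3 − 2) − 0 = 1, and there is no ∂_2, so H_1 ≅ Z.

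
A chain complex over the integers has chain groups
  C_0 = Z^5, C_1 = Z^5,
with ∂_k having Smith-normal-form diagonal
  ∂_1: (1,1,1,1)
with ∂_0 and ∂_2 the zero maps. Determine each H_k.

H_0 = Z,  H_1 = Z.

H_0: b_0 = 5 − 0 − 4 = 1; torsion from ∂_1 factors > 1: none. So H_0 = Z.
H_1: b_1 = 5 − 4 − 0 = 1; torsion from ∂_2 factors > 1: none. So H_1 = Z.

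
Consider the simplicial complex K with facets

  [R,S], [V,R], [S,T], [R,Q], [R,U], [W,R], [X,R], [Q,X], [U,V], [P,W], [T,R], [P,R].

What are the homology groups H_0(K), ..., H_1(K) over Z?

H_0 = Z,  H_1 = Z^4.

K has 9 vertices, 12 edges.
rank ∂_0 = 0, rank ∂_1 = 8 ⇒ b_0 = 9 − 0 − 8 = 1; all invariant factors of ∂_1 are 1 so no torsion. So H_0 ≅ Z.
rank ∂_1 = 8, rank ∂_2 = 0 ⇒ b_1 = 12 − 8 − 0 = 4. So H_1 ≅ Z^4.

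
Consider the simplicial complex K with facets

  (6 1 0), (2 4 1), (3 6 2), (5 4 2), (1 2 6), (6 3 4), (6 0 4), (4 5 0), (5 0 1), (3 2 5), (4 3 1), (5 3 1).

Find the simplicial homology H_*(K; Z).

Order the vertices as 0 < 1 < 2 < 3 < 4 < 5 < 6. Listing each simplex with vertices in this order, K has dimension 2 with simplices:

  0-simplices (7): [0], [1], [2], [3], [4], [5], [6]
  1-simplices (18): [0,1], [0,4], [0,5], [0,6], [1,2], [1,3], [1,4], [1,5], [1,6], [2,3], [2,4], [2,5], [2,6], [3,4], [3,5], [3,6], [4,5], [4,6]
  2-simplices (12): [0,1,5], [0,1,6], [0,4,5], [0,4,6], [1,2,4], [1,2,6], [1,3,4], [1,3,5], [2,3,5], [2,3,6], [2,4,5], [3,4,6]

so the chain groups are C_0 ≅ Z^7, C_1 ≅ Z^18, C_2 ≅ Z^12.

The boundary map ∂_1: C_1 → C_0 sends each edge [p,q] (with p < q) to q − p. For instance
  ∂[3,5] = [5] − [3].
As a 7×18 matrix over Z this has rank 6, with invariant factors (1,1,1,1,1,1).

The boundary map ∂_2: C_2 → C_1 sends each 2-simplex [p,q,r] to [q,r] − [p,r] + [p,q]. For instance
  ∂[2,4,5] = [4,5] − [2,5] + [2,4],
  ∂[1,2,4] = [2,4] − [1,4] + [1,2].
This gives a 18×12 integer matrix of rank 12; reducing to Smith normal form yields diagonal entries (1,1,1,1,1,1,1,1,1,1,1,2).

Reading off H_k = ker ∂_k / im ∂_{k+1}:

  H_0: rank C_0 − rank ∂_1 = 7 − 6 = 1, and the invariant factors of ∂_1 are all 1, so H_0 ≅ Z.
  H_1: rank ker ∂_1 − rank ∂_2 = (18 − 6) − 12 = 0, and ∂_2 has invariant factor 2 > 1, so H_1 ≅ Z_2.
  H_2: rank ker ∂_2 − rank ∂_3 = (12 − 12) − 0 = 0, and there is no ∂_3, so H_2 ≅ 0.

As a check, the Euler characteristic is 7 − 18 + 12 = 1, which agrees with 1 − 0 + 0 = 1.

H_0 ≅ Z,  H_1 ≅ Z_2,  H_2 = 0.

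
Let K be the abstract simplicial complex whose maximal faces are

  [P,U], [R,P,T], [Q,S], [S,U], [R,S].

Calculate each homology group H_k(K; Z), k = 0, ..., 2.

H_0 ≅ Z,  H_1 ≅ Z,  H_2 = 0.

Fix the vertex order P < Q < R < S < T < U and write every simplex with vertices in increasing order. Then dim K = 2 and the simplices of K are:

  0-simplices (6): P, Q, R, S, T, U
  1-simplices (7): PR, PT, PU, QS, RS, RT, SU
  2-simplices (1): PRT

Hence C_0 ≅ Z^6, C_1 ≅ Z^7, C_2 ≅ Z^1.

Boundary ∂_1: C_1 → C_0 sends each edge [p,q] (with p < q) to q − p. For instance
  ∂PR = R − P.
The resulting 6×7 matrix has rank 5, and its Smith normal form has invariant factors (1,1,1,1,1).

Boundary ∂_2: C_2 → C_1 acts by ∂[p,q,r] = [q,r] − [p,r] + [p,q]. For instance
  ∂PRT = RT − PT + PR.
This gives a 7×1 integer matrix of rank 1; reducing to Smith normal form yields diagonal entries (1).

Computing H_k = (kernel of ∂_k) / (image of ∂_{k+1}):

  H_0: rank C_0 − rank ∂_1 = 6 − 5 = 1, and the invariant factors of ∂_1 are all 1, so H_0 ≅ Z.
  H_1: rank ker ∂_1 − rank ∂_2 = (7 − 5) − 1 = 1, and the invariant factors of ∂_2 are all 1, so H_1 ≅ Z.
  H_2: rank ker ∂_2 − rank ∂_3 = (1 − 1) − 0 = 0, and there is no ∂_3, so H_2 ≅ 0.

As a check, the Euler characteristic is 6 − 7 + 1 = 0, which agrees with 1 − 1 + 0 = 0.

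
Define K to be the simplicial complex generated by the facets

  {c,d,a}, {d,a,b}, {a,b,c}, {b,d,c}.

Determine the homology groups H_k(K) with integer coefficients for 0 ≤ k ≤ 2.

Order the vertices as a < b < c < d. Listing each simplex with vertices in this order, K has dimension 2 with simplices:

  0-simplices (4): a, b, c, d
  1-simplices (6): ab, ac, ad, bc, bd, cd
  2-simplices (4): abc, abd, acd, bcd

so the chain groups are C_0 ≅ Z^4, C_1 ≅ Z^6, C_2 ≅ Z^4.

Boundary ∂_1: C_1 → C_0 is given by ∂[p,q] = [q] − [p].
The resulting 4×6 matrix has rank 3, and its Smith normal form has invariant factors (1,1,1).

The boundary map ∂_2: C_2 → C_1 sends each 2-simplex [p,q,r] to [q,r] − [p,r] + [p,q]. For instance
  ∂acd = cd − ad + ac,
  ∂bcd = cd − bd + bc.
As a 6×4 matrix over Z this has rank 3, with invariant factors (1,1,1).

Now H_k = ker ∂_k / im ∂_{k+1}, so:

  H_0: rank C_0 − rank ∂_1 = 4 − 3 = 1, and the invariant factors of ∂_1 are all 1, so H_0 ≅ Z.
  H_1: rank ker ∂_1 − rank ∂_2 = (6 − 3) − 3 = 0, and the invariant factors of ∂_2 are all 1, so H_1 ≅ 0.
  H_2: rank ker ∂_2 − rank ∂_3 = (4 − 3) − 0 = 1, and there is no ∂_3, so H_2 ≅ Z.

H_0 = Z,  H_1 = 0,  H_2 = Z.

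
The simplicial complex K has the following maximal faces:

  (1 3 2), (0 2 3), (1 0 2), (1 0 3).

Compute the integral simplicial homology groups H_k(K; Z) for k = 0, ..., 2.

Fix the vertex order 0 < 1 < 2 < 3 and write every simplex with vertices in increasing order. Then dim K = 2 and the simplices of K are:

  0-simplices (4): [0], [1], [2], [3]
  1-simplices (6): [0,1], [0,2], [0,3], [1,2], [1,3], [2,3]
  2-simplices (4): [0,1,2], [0,1,3], [0,2,3], [1,2,3]

giving chain groups C_0 ≅ Z^4, C_1 ≅ Z^6, C_2 ≅ Z^4.

Boundary ∂_1: C_1 → C_0 is given by ∂[p,q] = [q] − [p].
This gives a 4×6 integer matrix of rank 3; reducing to Smith normal form yields diagonal entries (1,1,1).

Boundary ∂_2: C_2 → C_1 acts by ∂[p,q,r] = [q,r] − [p,r] + [p,q]. For instance
  ∂[1,2,3] = [2,3] − [1,3] + [1,2],
  ∂[0,1,3] = [1,3] − [0,3] + [0,1].
The 6×4 boundary matrix has rank 3 and Smith normal form diag(1,1,1).

Now H_k = ker ∂_k / im ∂_{k+1}, so:

  H_0: rank C_0 − rank ∂_1 = 4 − 3 = 1, and the invariant factors of ∂_1 are all 1, so H_0 ≅ Z.
  H_1: rank ker ∂_1 − rank ∂_2 = (6 − 3) − 3 = 0, and the invariant factors of ∂_2 are all 1, so H_1 ≅ 0.
  H_2: rank ker ∂_2 − rank ∂_3 = (4 − 3) − 0 = 1, and there is no ∂_3, so H_2 ≅ Z.

(K is a triangulation of the 2-sphere S^2.)

H_0 = Z,  H_1 = 0,  H_2 = Z.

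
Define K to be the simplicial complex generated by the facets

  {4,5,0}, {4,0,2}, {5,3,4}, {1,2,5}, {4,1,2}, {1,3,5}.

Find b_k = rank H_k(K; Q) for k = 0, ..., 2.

Take the total order 0 < 1 < 2 < 3 < 4 < 5 on the vertex set. Then K (dimension 2) consists of the simplices:

  0-simplices (6): [0], [1], [2], [3], [4], [5]
  1-simplices (12): [0,2], [0,4], [0,5], [1,2], [1,3], [1,4], [1,5], [2,4], [2,5], [3,4], [3,5], [4,5]
  2-simplices (6): [0,2,4], [0,4,5], [1,2,4], [1,2,5], [1,3,5], [3,4,5]

so the chain groups are C_0 ≅ Z^6, C_1 ≅ Z^12, C_2 ≅ Z^6.

The boundary map ∂_1: C_1 → C_0 is given by ∂[p,q] = [q] − [p]. For instance
  ∂[3,4] = [4] − [3].
The 6×12 boundary matrix has rank 5 and Smith normal form diag(1,1,1,1,1).

Boundary ∂_2: C_2 → C_1 acts by ∂[p,q,r] = [q,r] − [p,r] + [p,q]. For instance
  ∂[0,4,5] = [4,5] − [0,5] + [0,4],
  ∂[1,2,5] = [2,5] − [1,5] + [1,2].
The 12×6 boundary matrix has rank 6 and Smith normal form diag(1,1,1,1,1,1).

Computing H_k = (kernel of ∂_k) / (image of ∂_{k+1}):

  H_0: rank C_0 − rank ∂_1 = 6 − 5 = 1, and the invariant factors of ∂_1 are all 1, so H_0 = Z.
  H_1: rank ker ∂_1 − rank ∂_2 = (12 − 5) − 6 = 1, and the invariant factors of ∂_2 are all 1, so H_1 = Z.
  H_2: rank ker ∂_2 − rank ∂_3 = (6 − 6) − 0 = 0, and there is no ∂_3, so H_2 = 0.

Hence the Betti numbers are b_0 = 1, b_1 = 1, b_2 = 0.

b_0 = 1, b_1 = 1, b_2 = 0.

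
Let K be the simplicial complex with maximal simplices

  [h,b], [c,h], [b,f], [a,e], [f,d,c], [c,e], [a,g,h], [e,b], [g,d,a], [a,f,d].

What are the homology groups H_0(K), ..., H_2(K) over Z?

K has 8 vertices, 15 edges, 4 triangles.
rank ∂_0 = 0, rank ∂_1 = 7 ⇒ b_0 = 8 − 0 − 7 = 1; all invariant factors of ∂_1 are 1 so no torsion. So H_0 ≅ Z.
rank ∂_1 = 7, rank ∂_2 = 4 ⇒ b_1 = 15 − 7 − 4 = 4; all invariant factors of ∂_2 are 1 so no torsion. So H_1 ≅ Z^4.
rank ∂_2 = 4, rank ∂_3 = 0 ⇒ b_2 = 4 − 4 − 0 = 0. So H_2 ≅ 0.

H_0 ≅ Z,  H_1 ≅ Z^4,  H_2 = 0.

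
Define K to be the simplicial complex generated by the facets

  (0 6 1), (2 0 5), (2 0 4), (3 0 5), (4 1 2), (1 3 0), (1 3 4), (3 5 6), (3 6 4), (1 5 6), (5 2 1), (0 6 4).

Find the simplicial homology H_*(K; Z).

H_0 ≅ Z,  H_1 ≅ Z/2,  H_2 = 0.

Take the total order 0 < 1 < 2 < 3 < 4 < 5 < 6 on the vertex set. Then K (dimension 2) consists of the simplices:

  0-simplices (7): [0], [1], [2], [3], [4], [5], [6]
  1-simplices (18): [0,1], [0,2], [0,3], [0,4], [0,5], [0,6], [1,2], [1,3], [1,4], [1,5], [1,6], [2,4], [2,5], [3,4], [3,5], [3,6], [4,6], [5,6]
  2-simplices (12): [0,1,3], [0,1,6], [0,2,4], [0,2,5], [0,3,5], [0,4,6], [1,2,4], [1,2,5], [1,3,4], [1,5,6], [3,4,6], [3,5,6]

so the chain groups are C_0 ≅ Z^7, C_1 ≅ Z^18, C_2 ≅ Z^12.

Boundary ∂_1: C_1 → C_0 sends each edge [p,q] (with p < q) to q − p.
As a 7×18 matrix over Z this has rank 6, with invariant factors (1,1,1,1,1,1).

The boundary map ∂_2: C_2 → C_1 sends each 2-simplex [p,q,r] to [q,r] − [p,r] + [p,q]. For instance
  ∂[1,2,4] = [2,4] − [1,4] + [1,2],
  ∂[1,2,5] = [2,5] − [1,5] + [1,2].
The 18×12 boundary matrix has rank 12 and Smith normal form diag(1,1,1,1,1,1,1,1,1,1,1,2).

From H_k ≅ ker(∂_k) / im(∂_{k+1}) we obtain:

  H_0: rank C_0 − rank ∂_1 = 7 − 6 = 1, and the invariant factors of ∂_1 are all 1, so H_0 ≅ Z.
  H_1: rank ker ∂_1 − rank ∂_2 = (18 − 6) − 12 = 0, and ∂_2 has invariant factor 2 > 1, so H_1 ≅ Z/2.
  H_2: rank ker ∂_2 − rank ∂_3 = (12 − 12) − 0 = 0, and there is no ∂_3, so H_2 ≅ 0.

As a check, the Euler characteristic is 7 − 18 + 12 = 1, which agrees with 1 − 0 + 0 = 1.
(K is a triangulation of the real projective plane RP^2.)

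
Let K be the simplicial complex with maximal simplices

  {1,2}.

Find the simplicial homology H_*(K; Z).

H_0 = Z,  H_1 = 0.

Take the total order 1 < 2 on the vertex set. Then K (dimension 1) consists of the simplices:

  0-simplices (2): [1], [2]
  1-simplices (1): [1,2]

giving chain groups C_0 ≅ Z^2, C_1 ≅ Z^1.

∂_1: C_1 → C_0 is given by ∂[p,q] = [q] − [p]. For instance
  ∂[1,2] = [2] − [1].
As a 2×1 matrix over Z this has rank 1, with invariant factors (1).

Reading off H_k = ker ∂_k / im ∂_{k+1}:

  H_0: rank C_0 − rank ∂_1 = 2 − 1 = 1, and the invariant factors of ∂_1 are all 1, so H_0 ≅ Z.
  H_1: rank ker ∂_1 − rank ∂_2 = (1 − 1) − 0 = 0, and there is no ∂_2, so H_1 ≅ 0.

(K is a triangulation of the 1-simplex.)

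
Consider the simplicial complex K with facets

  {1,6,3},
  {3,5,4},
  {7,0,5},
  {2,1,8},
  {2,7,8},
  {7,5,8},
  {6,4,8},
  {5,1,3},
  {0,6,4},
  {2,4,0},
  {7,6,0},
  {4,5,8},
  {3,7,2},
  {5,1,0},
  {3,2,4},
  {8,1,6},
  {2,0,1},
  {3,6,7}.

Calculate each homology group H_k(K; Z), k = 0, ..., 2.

Order the vertices as 0 < 1 < 2 < 3 < 4 < 5 < 6 < 7 < 8. Listing each simplex with vertices in this order, K has dimension 2 with simplices:

  0-simplices (9): [0], [1], [2], [3], [4], [5], [6], [7], [8]
  1-simplices (27): (27 of them)
  2-simplices (18): [0,1,2], [0,1,5], [0,2,4], [0,4,6], [0,5,7], [0,6,7], [1,2,8], [1,3,5], [1,3,6], [1,6,8], [2,3,4], [2,3,7], [2,7,8], [3,4,5], [3,6,7], [4,5,8], [4,6,8], [5,7,8]

Hence C_0 ≅ Z^9, C_1 ≅ Z^27, C_2 ≅ Z^18.

The boundary map ∂_1: C_1 → C_0 is given by ∂[p,q] = [q] − [p].
The resulting 9×27 matrix has rank 8, and its Smith normal form has invariant factors (1,1,1,1,1,1,1,1).

The boundary map ∂_2: C_2 → C_1 maps a triangle to the signed sum of its edges. For instance
  ∂[0,1,5] = [1,5] − [0,5] + [0,1],
  ∂[0,2,4] = [2,4] − [0,4] + [0,2].
As a 27×18 matrix over Z this has rank 17, with invariant factors (1,1,1,1,1,1,1,1,1,1,1,1,1,1,1,1,1).

Computing H_k = (kernel of ∂_k) / (image of ∂_{k+1}):

  H_0: rank C_0 − rank ∂_1 = 9 − 8 = 1, and the invariant factors of ∂_1 are all 1, so H_0 = Z.
  H_1: rank ker ∂_1 − rank ∂_2 = (27 − 8) − 17 = 2, and the invariant factors of ∂_2 are all 1, so H_1 = Z^2.
  H_2: rank ker ∂_2 − rank ∂_3 = (18 − 17) − 0 = 1, and there is no ∂_3, so H_2 = Z.

H_0 ≅ Z,  H_1 ≅ Z^2,  H_2 ≅ Z.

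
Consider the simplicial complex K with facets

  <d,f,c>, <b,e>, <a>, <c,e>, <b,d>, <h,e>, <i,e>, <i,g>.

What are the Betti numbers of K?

b_0 = 2, b_1 = 1, b_2 = 0.

We work with the vertex ordering a < b < c < d < e < f < g < h < i. The simplices of K, each written with vertices in increasing order, are:

  0-simplices (9): a, b, c, d, e, f, g, h, i
  1-simplices (9): bd, be, cd, ce, cf, df, eh, ei, gi
  2-simplices (1): cdf

giving chain groups C_0 ≅ Z^9, C_1 ≅ Z^9, C_2 ≅ Z^1.

Boundary ∂_1: C_1 → C_0 maps an edge to its endpoints' difference, ∂[p,q] = q − p.
This gives a 9×9 integer matrix of rank 7; reducing to Smith normal form yields diagonal entries (1,1,1,1,1,1,1).

The boundary map ∂_2: C_2 → C_1 sends each 2-simplex [p,q,r] to [q,r] − [p,r] + [p,q]. For instance
  ∂cdf = df − cf + cd.
As a 9×1 matrix over Z this has rank 1, with invariant factors (1).

From H_k ≅ ker(∂_k) / im(∂_{k+1}) we obtain:

  H_0: rank C_0 − rank ∂_1 = 9 − 7 = 2, and the invariant factors of ∂_1 are all 1, so H_0 = Z^2.
  H_1: rank ker ∂_1 − rank ∂_2 = (9 − 7) − 1 = 1, and the invariant factors of ∂_2 are all 1, so H_1 = Z.
  H_2: rank ker ∂_2 − rank ∂_3 = (1 − 1) − 0 = 0, and there is no ∂_3, so H_2 = 0.

Hence the Betti numbers are b_0 = 2, b_1 = 1, b_2 = 0.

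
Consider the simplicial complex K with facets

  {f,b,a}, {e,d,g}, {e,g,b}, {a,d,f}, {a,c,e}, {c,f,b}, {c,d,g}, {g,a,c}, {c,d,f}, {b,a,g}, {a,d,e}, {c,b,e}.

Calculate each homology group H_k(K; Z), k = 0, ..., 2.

K has 7 vertices, 18 edges, 12 triangles.
rank ∂_0 = 0, rank ∂_1 = 6 ⇒ b_0 = 7 − 0 − 6 = 1; all invariant factors of ∂_1 are 1 so no torsion. So H_0 ≅ Z.
rank ∂_1 = 6, rank ∂_2 = 12 ⇒ b_1 = 18 − 6 − 12 = 0; ∂_2 has invariant factor(s) [2] giving torsion. So H_1 ≅ Z_2.
rank ∂_2 = 12, rank ∂_3 = 0 ⇒ b_2 = 12 − 12 − 0 = 0. So H_2 ≅ 0.

H_0 ≅ Z,  H_1 ≅ Z_2,  H_2 = 0.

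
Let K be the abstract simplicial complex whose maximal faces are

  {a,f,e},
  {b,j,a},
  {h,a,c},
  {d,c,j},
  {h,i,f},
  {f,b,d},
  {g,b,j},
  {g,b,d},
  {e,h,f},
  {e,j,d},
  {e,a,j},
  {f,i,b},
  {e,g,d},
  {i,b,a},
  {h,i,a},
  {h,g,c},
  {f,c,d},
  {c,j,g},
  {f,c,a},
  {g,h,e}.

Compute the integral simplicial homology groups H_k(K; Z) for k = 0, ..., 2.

H_0 ≅ Z,  H_1 ≅ Z ⊕ Z/2Z,  H_2 = 0.

Take the total order a < b < c < d < e < f < g < h < i < j on the vertex set. Then K (dimension 2) consists of the simplices:

  0-simplices (10): a, b, c, d, e, f, g, h, i, j
  1-simplices (30): ab, ac, ae, af, ah, ai, aj, bd, bf, bg, bi, bj, cd, cf, cg, ch, cj, de, df, dg, dj, ef, eg, eh, ej, fh, fi, gh, gj, hi
  2-simplices (20): abi, abj, acf, ach, aef, aej, ahi, bdf, bdg, bfi, bgj, cdf, cdj, cgh, cgj, deg, dej, efh, egh, fhi

so the chain groups are C_0 ≅ Z^10, C_1 ≅ Z^30, C_2 ≅ Z^20.

Boundary ∂_1: C_1 → C_0 maps an edge to its endpoints' difference, ∂[p,q] = q − p. For instance
  ∂bf = f − b.
This gives a 10×30 integer matrix of rank 9; reducing to Smith normal form yields diagonal entries (1,1,1,1,1,1,1,1,1).

∂_2: C_2 → C_1 sends each 2-simplex [p,q,r] to [q,r] − [p,r] + [p,q]. For instance
  ∂acf = cf − af + ac,
  ∂efh = fh − eh + ef.
This gives a 30×20 integer matrix of rank 20; reducing to Smith normal form yields diagonal entries (1,1,1,1,1,1,1,1,1,1,1,1,1,1,1,1,1,1,1,2).

From H_k ≅ ker(∂_k) / im(∂_{k+1}) we obtain:

  H_0: rank C_0 − rank ∂_1 = 10 − 9 = 1, and the invariant factors of ∂_1 are all 1, so H_0 ≅ Z.
  H_1: rank ker ∂_1 − rank ∂_2 = (30 − 9) − 20 = 1, and ∂_2 has invariant factor 2 > 1, so H_1 ≅ Z ⊕ Z/2Z.
  H_2: rank ker ∂_2 − rank ∂_3 = (20 − 20) − 0 = 0, and there is no ∂_3, so H_2 ≅ 0.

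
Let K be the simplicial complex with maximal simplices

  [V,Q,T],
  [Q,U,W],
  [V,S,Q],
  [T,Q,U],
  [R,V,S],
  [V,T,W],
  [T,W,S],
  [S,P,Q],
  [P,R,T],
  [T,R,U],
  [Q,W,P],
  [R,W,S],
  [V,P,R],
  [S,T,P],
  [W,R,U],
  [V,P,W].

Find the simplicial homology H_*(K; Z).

We work with the vertex ordering P < Q < R < S < T < U < V < W. The simplices of K, each written with vertices in increasing order, are:

  0-simplices (8): P, Q, R, S, T, U, V, W
  1-simplices (24): PQ, PR, PS, PT, PV, PW, QS, QT, QU, QV, QW, RS, RT, RU, RV, RW, ST, SV, SW, TU, TV, TW, UW, VW
  2-simplices (16): PQS, PQW, PRT, PRV, PST, PVW, QSV, QTU, QTV, QUW, RSV, RSW, RTU, RUW, STW, TVW

so the chain groups are C_0 ≅ Z^8, C_1 ≅ Z^24, C_2 ≅ Z^16.

The boundary map ∂_1: C_1 → C_0 is given by ∂[p,q] = [q] − [p]. For instance
  ∂TV = V − T.
As a 8×24 matrix over Z this has rank 7, with invariant factors (1,1,1,1,1,1,1).

The boundary map ∂_2: C_2 → C_1 maps a triangle to the signed sum of its edges. For instance
  ∂RUW = UW − RW + RU,
  ∂PQS = QS − PS + PQ.
As a 24×16 matrix over Z this has rank 15, with invariant factors (1,1,1,1,1,1,1,1,1,1,1,1,1,1,1).

From H_k ≅ ker(∂_k) / im(∂_{k+1}) we obtain:

  H_0: rank C_0 − rank ∂_1 = 8 − 7 = 1, and the invariant factors of ∂_1 are all 1, so H_0 = Z.
  H_1: rank ker ∂_1 − rank ∂_2 = (24 − 7) − 15 = 2, and the invariant factors of ∂_2 are all 1, so H_1 = Z^2.
  H_2: rank ker ∂_2 − rank ∂_3 = (16 − 15) − 0 = 1, and there is no ∂_3, so H_2 = Z.

(K is a triangulation of the torus T^2.)

H_0 ≅ Z,  H_1 ≅ Z^2,  H_2 ≅ Z.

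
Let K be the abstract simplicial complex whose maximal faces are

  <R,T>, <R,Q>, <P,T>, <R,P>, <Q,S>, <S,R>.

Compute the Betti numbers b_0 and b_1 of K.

Fix the vertex order P < Q < R < S < T and write every simplex with vertices in increasing order. Then dim K = 1 and the simplices of K are:

  0-simplices (5): P, Q, R, S, T
  1-simplices (6): PR, PT, QR, QS, RS, RT

Hence C_0 ≅ Z^5, C_1 ≅ Z^6.

∂_1: C_1 → C_0 is given by ∂[p,q] = [q] − [p]. For instance
  ∂PR = R − P.
The 5×6 boundary matrix has rank 4 and Smith normal form diag(1,1,1,1).

Reading off H_k = ker ∂_k / im ∂_{k+1}:

  H_0: rank C_0 − rank ∂_1 = 5 − 4 = 1, and the invariant factors of ∂_1 are all 1, so H_0 = Z.
  H_1: rank ker ∂_1 − rank ∂_2 = (6 − 4) − 0 = 2, and there is no ∂_2, so H_1 = Z^2.

As a check, the Euler characteristic is 5 − 6 = -1, which agrees with 1 − 2 = -1.

Hence the Betti numbers are b_0 = 1, b_1 = 2.

b_0 = 1, b_1 = 2.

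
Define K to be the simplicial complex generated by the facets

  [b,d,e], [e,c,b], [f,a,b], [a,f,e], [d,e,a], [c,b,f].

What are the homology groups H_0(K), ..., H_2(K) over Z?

We work with the vertex ordering a < b < c < d < e < f. The simplices of K, each written with vertices in increasing order, are:

  0-simplices (6): a, b, c, d, e, f
  1-simplices (12): ab, ad, ae, af, bc, bd, be, bf, ce, cf, de, ef
  2-simplices (6): abf, ade, aef, bce, bcf, bde

Hence C_0 ≅ Z^6, C_1 ≅ Z^12, C_2 ≅ Z^6.

∂_1: C_1 → C_0 sends each edge [p,q] (with p < q) to q − p.
As a 6×12 matrix over Z this has rank 5, with invariant factors (1,1,1,1,1).

∂_2: C_2 → C_1 acts by ∂[p,q,r] = [q,r] − [p,r] + [p,q]. For instance
  ∂ade = de − ae + ad,
  ∂bde = de − be + bd.
This gives a 12×6 integer matrix of rank 6; reducing to Smith normal form yields diagonal entries (1,1,1,1,1,1).

Reading off H_k = ker ∂_k / im ∂_{k+1}:

  H_0: rank C_0 − rank ∂_1 = 6 − 5 = 1, and the invariant factors of ∂_1 are all 1, so H_0 ≅ Z.
  H_1: rank ker ∂_1 − rank ∂_2 = (12 − 5) − 6 = 1, and the invariant factors of ∂_2 are all 1, so H_1 ≅ Z.
  H_2: rank ker ∂_2 − rank ∂_3 = (6 − 6) − 0 = 0, and there is no ∂_3, so H_2 ≅ 0.

(K is a triangulation of the cylinder S^1 x I.)

H_0 ≅ Z,  H_1 ≅ Z,  H_2 = 0.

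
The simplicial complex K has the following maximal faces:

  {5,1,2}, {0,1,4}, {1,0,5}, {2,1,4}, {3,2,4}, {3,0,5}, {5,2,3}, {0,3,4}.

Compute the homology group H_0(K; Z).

K has 6 vertices, 12 edges, 8 triangles.
rank ∂_0 = 0, rank ∂_1 = 5 ⇒ b_0 = 6 − 0 − 5 = 1; all invariant factors of ∂_1 are 1 so no torsion. So H_0 = Z.

H_0 = Z.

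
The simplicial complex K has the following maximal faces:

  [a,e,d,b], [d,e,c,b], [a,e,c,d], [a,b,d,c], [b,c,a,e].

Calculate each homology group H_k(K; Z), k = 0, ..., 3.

Take the total order a < b < c < d < e on the vertex set. Then K (dimension 3) consists of the simplices:

  0-simplices (5): a, b, c, d, e
  1-simplices (10): ab, ac, ad, ae, bc, bd, be, cd, ce, de
  2-simplices (10): abc, abd, abe, acd, ace, ade, bcd, bce, bde, cde
  3-simplices (5): abcd, abce, abde, acde, bcde

so the chain groups are C_0 ≅ Z^5, C_1 ≅ Z^10, C_2 ≅ Z^10, C_3 ≅ Z^5.

∂_1: C_1 → C_0 is given by ∂[p,q] = [q] − [p]. For instance
  ∂ce = e − c.
The resulting 5×10 matrix has rank 4, and its Smith normal form has invariant factors (1,1,1,1).

∂_2: C_2 → C_1 sends each 2-simplex [p,q,r] to [q,r] − [p,r] + [p,q]. For instance
  ∂bce = ce − be + bc,
  ∂abe = be − ae + ab.
As a 10×10 matrix over Z this has rank 6, with invariant factors (1,1,1,1,1,1).

Boundary ∂_3: C_3 → C_2 sends each 3-simplex σ to the alternating sum Σ_i (−1)^i (σ with its i-th vertex removed). For instance
  ∂abde = bde − ade + abe − abd,
  ∂bcde = cde − bde + bce − bcd.
The 10×5 boundary matrix has rank 4 and Smith normal form diag(1,1,1,1).

Reading off H_k = ker ∂_k / im ∂_{k+1}:

  H_0: rank C_0 − rank ∂_1 = 5 − 4 = 1, and the invariant factors of ∂_1 are all 1, so H_0 ≅ Z.
  H_1: rank ker ∂_1 − rank ∂_2 = (10 − 4) − 6 = 0, and the invariant factors of ∂_2 are all 1, so H_1 ≅ 0.
  H_2: rank ker ∂_2 − rank ∂_3 = (10 − 6) − 4 = 0, and the invariant factors of ∂_3 are all 1, so H_2 ≅ 0.
  H_3: rank ker ∂_3 − rank ∂_4 = (5 − 4) − 0 = 1, and there is no ∂_4, so H_3 ≅ Z.

As a check, the Euler characteristic is 5 − 10 + 10 − 5 = 0, which agrees with 1 − 0 + 0 − 1 = 0.

H_0 = Z,  H_1 = 0,  H_2 = 0,  H_3 = Z.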